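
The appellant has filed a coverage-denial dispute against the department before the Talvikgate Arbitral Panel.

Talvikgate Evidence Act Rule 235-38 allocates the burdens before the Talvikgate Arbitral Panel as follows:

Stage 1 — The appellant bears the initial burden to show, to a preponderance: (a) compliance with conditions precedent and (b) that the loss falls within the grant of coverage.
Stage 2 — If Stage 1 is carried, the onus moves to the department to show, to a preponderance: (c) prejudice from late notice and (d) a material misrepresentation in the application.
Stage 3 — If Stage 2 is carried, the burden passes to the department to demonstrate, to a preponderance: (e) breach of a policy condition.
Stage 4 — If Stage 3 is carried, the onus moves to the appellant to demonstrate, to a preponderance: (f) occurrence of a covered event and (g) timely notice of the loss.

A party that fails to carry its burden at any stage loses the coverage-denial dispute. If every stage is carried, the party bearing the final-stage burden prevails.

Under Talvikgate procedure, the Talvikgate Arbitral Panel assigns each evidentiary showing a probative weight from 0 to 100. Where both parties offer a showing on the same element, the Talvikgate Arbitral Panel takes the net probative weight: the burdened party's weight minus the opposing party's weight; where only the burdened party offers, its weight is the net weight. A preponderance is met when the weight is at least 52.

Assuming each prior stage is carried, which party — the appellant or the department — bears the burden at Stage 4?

appellant

Stage 4's rule assigns the burden to the appellant (to a preponderance).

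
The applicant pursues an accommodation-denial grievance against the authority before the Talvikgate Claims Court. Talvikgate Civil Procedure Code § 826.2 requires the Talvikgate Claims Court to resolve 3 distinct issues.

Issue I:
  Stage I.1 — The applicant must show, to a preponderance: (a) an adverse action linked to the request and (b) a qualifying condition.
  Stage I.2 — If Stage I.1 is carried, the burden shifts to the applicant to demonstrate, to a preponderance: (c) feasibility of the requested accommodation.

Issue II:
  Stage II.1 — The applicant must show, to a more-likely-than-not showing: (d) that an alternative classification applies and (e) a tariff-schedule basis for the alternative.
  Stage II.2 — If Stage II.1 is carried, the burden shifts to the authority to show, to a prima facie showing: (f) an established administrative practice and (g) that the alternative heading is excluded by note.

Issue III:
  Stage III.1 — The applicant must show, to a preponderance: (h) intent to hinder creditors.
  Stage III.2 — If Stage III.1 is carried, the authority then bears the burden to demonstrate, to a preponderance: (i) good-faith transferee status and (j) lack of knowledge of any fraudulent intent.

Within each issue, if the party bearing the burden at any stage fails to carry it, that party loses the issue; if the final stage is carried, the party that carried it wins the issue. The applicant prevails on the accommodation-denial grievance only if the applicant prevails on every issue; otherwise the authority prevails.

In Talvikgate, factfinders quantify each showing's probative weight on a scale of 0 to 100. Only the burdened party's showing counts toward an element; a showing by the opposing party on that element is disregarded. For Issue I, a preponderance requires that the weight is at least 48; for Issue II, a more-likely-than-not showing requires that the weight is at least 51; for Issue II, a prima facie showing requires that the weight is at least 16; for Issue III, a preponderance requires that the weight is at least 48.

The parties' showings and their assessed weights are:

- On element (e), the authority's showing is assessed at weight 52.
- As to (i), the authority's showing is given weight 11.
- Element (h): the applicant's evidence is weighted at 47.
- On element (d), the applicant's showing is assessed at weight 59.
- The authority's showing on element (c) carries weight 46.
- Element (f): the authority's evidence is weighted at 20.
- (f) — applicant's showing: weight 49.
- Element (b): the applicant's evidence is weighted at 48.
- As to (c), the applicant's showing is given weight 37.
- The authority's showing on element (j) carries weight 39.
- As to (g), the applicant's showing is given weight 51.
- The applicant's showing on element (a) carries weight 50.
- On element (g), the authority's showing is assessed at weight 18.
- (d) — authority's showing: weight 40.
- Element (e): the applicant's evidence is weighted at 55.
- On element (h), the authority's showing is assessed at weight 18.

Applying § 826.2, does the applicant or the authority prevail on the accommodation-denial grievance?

— Issue I —
Stage I.1 (applicant, a preponderance, weight is at least 48): (a) 50 ≥ 48 — meets; (b) 48 ≥ 48 — meets.
  Stage I.1 carried; the burden remains with the applicant.
Stage I.2 (applicant, a preponderance, weight is at least 48): (c) 37 (authority's 46 disregarded) < 48 — fails.
  Not every element is met, so the applicant fails to carry Stage I.2.
The authority prevails on this issue.
— Issue II —
At Stage II.1 the applicant must meet a more-likely-than-not showing (weight is at least 51): on (d) the weight is 59 (the authority's 40 is given no effect), which does reach 51, so (d) meets the standard; on (e) the weight is 55 (the authority's 52 is given no effect), which does reach 51, so (e) meets the standard.
  The applicant carries Stage II.1; the authority now bears the burden.
At Stage II.2 the authority must meet a prima facie showing (weight is at least 16): on (f) the weight is 20 (the applicant's 49 is given no effect), ≥ 16, so (f) meets the standard; on (g) the weight is 18 (the applicant's 51 is given no effect), which does reach 16, so (g) meets the standard.
  The authority carries the last stage.
Every stage carried; the authority prevails on this issue.
— Issue III —
At Stage III.1 the applicant must meet a preponderance (weight is at least 48): on (h) the weight is 47 (the authority's 18 is given no effect), < 48, so (h) does not meet the standard.
  The applicant does not carry Stage III.1.
The analysis ends at Stage III.1; the authority prevails on this issue.
Per-issue: Issue I → authority; Issue II → authority; Issue III → authority. The applicant must prevail on every issue; overall, the authority prevails.

authority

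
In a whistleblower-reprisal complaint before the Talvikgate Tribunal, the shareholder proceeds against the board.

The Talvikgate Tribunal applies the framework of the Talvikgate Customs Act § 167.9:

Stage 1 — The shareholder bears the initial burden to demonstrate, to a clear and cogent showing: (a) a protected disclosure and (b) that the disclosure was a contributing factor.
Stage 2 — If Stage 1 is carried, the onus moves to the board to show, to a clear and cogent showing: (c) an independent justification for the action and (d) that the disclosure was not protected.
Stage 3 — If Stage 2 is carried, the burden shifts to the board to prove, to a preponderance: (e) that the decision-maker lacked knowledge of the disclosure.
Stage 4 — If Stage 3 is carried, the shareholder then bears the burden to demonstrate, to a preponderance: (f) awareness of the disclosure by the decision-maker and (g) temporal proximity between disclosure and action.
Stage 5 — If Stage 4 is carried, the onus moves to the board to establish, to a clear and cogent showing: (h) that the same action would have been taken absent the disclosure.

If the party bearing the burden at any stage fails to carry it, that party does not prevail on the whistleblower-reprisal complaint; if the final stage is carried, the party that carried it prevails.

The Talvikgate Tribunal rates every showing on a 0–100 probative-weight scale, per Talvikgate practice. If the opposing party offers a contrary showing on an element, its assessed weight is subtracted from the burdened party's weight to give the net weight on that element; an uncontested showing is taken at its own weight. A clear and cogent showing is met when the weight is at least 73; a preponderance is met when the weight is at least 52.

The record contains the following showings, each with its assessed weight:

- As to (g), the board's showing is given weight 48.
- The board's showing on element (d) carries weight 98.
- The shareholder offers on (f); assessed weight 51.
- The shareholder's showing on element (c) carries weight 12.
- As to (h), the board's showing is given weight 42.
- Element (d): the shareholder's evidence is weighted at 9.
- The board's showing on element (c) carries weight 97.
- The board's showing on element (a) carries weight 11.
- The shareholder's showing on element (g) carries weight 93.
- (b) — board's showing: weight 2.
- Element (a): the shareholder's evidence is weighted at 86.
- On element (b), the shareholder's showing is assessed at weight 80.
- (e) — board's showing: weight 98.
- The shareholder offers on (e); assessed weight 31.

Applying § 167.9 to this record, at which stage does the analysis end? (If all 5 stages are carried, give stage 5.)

stage 4

Stage 1 — burden on shareholder; standard: a clear and cogent showing (weight is at least 73).
    (a): 86 − 11 = 75 ≥ 73 [met]
    (b): 80 − 2 = 78 ≥ 73 [met]
  Stage 1 is satisfied; the onus moves to the board.
Stage 2 — burden on board; standard: a clear and cogent showing (weight is at least 73).
    (c): 97 − 12 = 85 ≥ 73 [met]
    (d): 98 − 9 = 89 ≥ 73 [met]
  All elements met. The board retains the burden for Stage 3.
Stage 3 — burden on board; standard: a preponderance (weight is at least 52).
    (e): 98 − 31 = 67 ≥ 52 [met]
  Stage 3 carried; the burden shifts to the shareholder.
Stage 4 — burden on shareholder; standard: a preponderance (weight is at least 52).
    (f): 51 < 52 [not met]
    (g): 93 − 48 = 45 < 52 [not met]
  The shareholder does not carry Stage 4.
The analysis ends at Stage 4; the board prevails.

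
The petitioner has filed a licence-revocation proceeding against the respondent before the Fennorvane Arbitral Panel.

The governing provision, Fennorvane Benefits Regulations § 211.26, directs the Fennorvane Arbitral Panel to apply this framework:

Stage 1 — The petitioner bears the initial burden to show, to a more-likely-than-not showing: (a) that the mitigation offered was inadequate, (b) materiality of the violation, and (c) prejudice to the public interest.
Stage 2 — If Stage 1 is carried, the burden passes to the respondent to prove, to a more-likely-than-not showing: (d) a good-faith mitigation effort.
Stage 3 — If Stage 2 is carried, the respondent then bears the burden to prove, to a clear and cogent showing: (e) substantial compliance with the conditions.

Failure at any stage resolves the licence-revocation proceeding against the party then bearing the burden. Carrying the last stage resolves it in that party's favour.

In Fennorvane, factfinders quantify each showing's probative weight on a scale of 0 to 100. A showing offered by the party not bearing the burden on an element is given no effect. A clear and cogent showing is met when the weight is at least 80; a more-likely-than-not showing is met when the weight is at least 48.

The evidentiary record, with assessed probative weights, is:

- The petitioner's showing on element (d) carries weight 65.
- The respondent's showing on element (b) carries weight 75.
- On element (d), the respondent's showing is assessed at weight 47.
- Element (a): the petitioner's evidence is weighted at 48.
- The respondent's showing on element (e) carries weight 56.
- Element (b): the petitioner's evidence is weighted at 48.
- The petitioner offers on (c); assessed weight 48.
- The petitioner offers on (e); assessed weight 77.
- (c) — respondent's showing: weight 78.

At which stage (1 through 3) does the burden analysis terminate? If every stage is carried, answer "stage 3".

stage 2

Stage 1 (petitioner, a more-likely-than-not showing, weight is at least 48): (a) 48 ≥ 48 — meets; (b) 48 (respondent's 75 disregarded) ≥ 48 — meets; (c) 48 (respondent's 78 disregarded) ≥ 48 — meets.
  All elements met. The burden passes to the respondent.
Stage 2 (respondent, a more-likely-than-not showing, weight is at least 48): (d) 47 (petitioner's 65 disregarded) < 48 — fails.
  The respondent does not carry Stage 2.
The analysis ends at Stage 2; the petitioner prevails.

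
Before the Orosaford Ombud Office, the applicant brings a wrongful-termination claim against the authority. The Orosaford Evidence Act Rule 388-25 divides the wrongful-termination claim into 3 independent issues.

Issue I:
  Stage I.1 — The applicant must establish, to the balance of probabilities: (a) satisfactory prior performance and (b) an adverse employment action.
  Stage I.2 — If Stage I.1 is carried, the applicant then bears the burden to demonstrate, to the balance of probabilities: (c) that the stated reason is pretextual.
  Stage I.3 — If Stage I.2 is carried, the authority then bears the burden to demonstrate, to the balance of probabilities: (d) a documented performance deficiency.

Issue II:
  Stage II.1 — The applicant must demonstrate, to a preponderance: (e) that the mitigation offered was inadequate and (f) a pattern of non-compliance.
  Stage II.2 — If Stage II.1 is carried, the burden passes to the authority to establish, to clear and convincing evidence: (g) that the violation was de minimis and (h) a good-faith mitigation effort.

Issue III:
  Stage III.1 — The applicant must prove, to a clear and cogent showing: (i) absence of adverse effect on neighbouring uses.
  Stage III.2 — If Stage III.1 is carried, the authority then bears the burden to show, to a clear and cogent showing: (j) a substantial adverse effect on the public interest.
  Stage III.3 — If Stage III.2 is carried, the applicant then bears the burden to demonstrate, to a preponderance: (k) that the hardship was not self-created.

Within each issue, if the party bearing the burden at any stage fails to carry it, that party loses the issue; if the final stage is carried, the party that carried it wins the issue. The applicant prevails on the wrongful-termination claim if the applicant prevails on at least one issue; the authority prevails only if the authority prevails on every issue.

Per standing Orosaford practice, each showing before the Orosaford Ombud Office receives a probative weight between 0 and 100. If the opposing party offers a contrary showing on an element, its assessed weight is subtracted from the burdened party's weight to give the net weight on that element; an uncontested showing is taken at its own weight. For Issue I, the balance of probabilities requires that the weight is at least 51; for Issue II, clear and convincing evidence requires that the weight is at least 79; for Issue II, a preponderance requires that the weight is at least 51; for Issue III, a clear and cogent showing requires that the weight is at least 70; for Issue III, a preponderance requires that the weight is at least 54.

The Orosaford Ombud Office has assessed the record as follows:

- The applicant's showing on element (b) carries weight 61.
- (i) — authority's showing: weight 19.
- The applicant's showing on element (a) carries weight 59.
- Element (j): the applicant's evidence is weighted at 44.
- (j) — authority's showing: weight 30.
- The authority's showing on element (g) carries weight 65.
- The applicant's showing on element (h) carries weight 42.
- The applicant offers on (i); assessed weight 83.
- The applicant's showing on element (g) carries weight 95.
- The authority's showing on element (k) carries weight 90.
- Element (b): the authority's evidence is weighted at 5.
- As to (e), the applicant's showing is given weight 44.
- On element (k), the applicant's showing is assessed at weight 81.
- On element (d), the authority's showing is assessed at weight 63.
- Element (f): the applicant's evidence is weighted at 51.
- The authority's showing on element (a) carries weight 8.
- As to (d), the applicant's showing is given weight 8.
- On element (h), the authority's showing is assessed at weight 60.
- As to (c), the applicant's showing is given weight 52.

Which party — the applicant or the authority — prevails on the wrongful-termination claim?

— Issue I —
At Stage I.1 the applicant must meet the balance of probabilities (weight is at least 51): on (a) the weight is 59 less the opposing 8 gives net 51, ≥ 51, so (a) meets the standard; on (b) the weight is 61 less the opposing 5 gives net 56, which does reach 51, so (b) meets the standard.
  All elements met. The applicant retains the burden for Stage I.2.
At Stage I.2 the applicant must meet the balance of probabilities (weight is at least 51): on (c) the weight is 52, ≥ 51, so (c) meets the standard.
  The applicant carries Stage I.2; the authority now bears the burden.
At Stage I.3 the authority must meet the balance of probabilities (weight is at least 51): on (d) the weight is 63 less the opposing 8 gives net 55, ≥ 51, so (d) meets the standard.
  Stage I.3 carried; the final stage is satisfied.
All stages carried — the authority prevails on this issue.
— Issue II —
At Stage II.1 the applicant must meet a preponderance (weight is at least 51): on (e) the weight is 44, which does not reach 51, so (e) does not meet the standard; on (f) the weight is 51, which does reach 51, so (f) meets the standard.
  Not every element is met, so the applicant fails to carry Stage II.1.
The authority prevails on this issue.
— Issue III —
Stage III.1 — burden on applicant; standard: a clear and cogent showing (weight is at least 70).
    (i): 83 − 19 = 64 < 70 [not met]
  The applicant does not carry Stage III.1.
So the authority prevails on this issue.
Per-issue: Issue I → authority; Issue II → authority; Issue III → authority. The applicant must prevail on at least one issue; overall, the authority prevails.

authority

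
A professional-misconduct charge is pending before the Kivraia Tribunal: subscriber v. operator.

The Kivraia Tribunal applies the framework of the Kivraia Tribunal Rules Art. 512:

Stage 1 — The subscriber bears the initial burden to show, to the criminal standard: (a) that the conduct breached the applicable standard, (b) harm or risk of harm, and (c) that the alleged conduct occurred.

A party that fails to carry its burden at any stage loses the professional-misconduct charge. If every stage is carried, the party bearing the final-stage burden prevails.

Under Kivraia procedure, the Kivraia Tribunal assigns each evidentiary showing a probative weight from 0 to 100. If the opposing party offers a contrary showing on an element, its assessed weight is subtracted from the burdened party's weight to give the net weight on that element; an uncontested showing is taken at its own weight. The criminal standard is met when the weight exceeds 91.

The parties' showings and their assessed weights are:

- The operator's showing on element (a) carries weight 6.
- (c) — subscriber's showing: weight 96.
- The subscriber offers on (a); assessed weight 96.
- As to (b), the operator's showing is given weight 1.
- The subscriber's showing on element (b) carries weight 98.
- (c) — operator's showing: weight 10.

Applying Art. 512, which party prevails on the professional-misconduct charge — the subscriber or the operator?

Stage 1 — burden on subscriber; standard: the criminal standard (weight exceeds 91).
    (a): 96 − 6 = 90 ≤ 91 [not met]
    (b): 98 − 1 = 97 > 91 [met]
    (c): 96 − 10 = 86 ≤ 91 [not met]
  Stage 1 not carried; the subscriber fails its burden.
So the operator prevails.

operator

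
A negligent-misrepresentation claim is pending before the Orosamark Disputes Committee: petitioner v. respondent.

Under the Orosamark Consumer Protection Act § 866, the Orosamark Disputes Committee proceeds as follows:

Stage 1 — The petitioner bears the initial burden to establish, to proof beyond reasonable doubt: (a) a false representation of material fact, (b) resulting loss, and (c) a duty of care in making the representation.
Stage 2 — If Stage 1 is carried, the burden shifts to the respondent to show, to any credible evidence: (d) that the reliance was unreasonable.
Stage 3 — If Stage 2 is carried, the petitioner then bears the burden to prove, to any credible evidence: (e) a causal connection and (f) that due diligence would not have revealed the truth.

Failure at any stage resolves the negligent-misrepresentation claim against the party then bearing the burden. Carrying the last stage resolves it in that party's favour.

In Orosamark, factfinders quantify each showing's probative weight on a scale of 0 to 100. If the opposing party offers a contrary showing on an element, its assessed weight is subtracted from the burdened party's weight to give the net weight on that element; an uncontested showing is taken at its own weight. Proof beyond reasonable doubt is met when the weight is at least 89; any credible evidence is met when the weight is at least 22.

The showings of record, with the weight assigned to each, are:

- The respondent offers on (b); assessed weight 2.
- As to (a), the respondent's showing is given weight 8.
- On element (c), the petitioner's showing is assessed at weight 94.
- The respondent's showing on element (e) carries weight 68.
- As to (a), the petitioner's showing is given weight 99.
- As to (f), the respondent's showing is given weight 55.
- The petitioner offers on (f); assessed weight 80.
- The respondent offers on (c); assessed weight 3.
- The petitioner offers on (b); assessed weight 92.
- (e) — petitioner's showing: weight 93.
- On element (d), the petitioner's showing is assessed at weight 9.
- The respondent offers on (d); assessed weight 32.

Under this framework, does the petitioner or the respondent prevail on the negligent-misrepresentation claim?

petitioner

Stage 1 (petitioner, proof beyond reasonable doubt, weight is at least 89): (a) net 99−8=91 ≥ 89 — meets; (b) net 92−2=90 ≥ 89 — meets; (c) net 94−3=91 ≥ 89 — meets.
  Stage 1 carried; the burden shifts to the respondent.
Stage 2 (respondent, any credible evidence, weight is at least 22): (d) net 32−9=23 ≥ 22 — meets.
  The respondent carries Stage 2; the petitioner now bears the burden.
Stage 3 (petitioner, any credible evidence, weight is at least 22): (e) net 93−68=25 ≥ 22 — meets; (f) net 80−55=25 ≥ 22 — meets.
  The petitioner carries the last stage.
All stages carried — the petitioner prevails.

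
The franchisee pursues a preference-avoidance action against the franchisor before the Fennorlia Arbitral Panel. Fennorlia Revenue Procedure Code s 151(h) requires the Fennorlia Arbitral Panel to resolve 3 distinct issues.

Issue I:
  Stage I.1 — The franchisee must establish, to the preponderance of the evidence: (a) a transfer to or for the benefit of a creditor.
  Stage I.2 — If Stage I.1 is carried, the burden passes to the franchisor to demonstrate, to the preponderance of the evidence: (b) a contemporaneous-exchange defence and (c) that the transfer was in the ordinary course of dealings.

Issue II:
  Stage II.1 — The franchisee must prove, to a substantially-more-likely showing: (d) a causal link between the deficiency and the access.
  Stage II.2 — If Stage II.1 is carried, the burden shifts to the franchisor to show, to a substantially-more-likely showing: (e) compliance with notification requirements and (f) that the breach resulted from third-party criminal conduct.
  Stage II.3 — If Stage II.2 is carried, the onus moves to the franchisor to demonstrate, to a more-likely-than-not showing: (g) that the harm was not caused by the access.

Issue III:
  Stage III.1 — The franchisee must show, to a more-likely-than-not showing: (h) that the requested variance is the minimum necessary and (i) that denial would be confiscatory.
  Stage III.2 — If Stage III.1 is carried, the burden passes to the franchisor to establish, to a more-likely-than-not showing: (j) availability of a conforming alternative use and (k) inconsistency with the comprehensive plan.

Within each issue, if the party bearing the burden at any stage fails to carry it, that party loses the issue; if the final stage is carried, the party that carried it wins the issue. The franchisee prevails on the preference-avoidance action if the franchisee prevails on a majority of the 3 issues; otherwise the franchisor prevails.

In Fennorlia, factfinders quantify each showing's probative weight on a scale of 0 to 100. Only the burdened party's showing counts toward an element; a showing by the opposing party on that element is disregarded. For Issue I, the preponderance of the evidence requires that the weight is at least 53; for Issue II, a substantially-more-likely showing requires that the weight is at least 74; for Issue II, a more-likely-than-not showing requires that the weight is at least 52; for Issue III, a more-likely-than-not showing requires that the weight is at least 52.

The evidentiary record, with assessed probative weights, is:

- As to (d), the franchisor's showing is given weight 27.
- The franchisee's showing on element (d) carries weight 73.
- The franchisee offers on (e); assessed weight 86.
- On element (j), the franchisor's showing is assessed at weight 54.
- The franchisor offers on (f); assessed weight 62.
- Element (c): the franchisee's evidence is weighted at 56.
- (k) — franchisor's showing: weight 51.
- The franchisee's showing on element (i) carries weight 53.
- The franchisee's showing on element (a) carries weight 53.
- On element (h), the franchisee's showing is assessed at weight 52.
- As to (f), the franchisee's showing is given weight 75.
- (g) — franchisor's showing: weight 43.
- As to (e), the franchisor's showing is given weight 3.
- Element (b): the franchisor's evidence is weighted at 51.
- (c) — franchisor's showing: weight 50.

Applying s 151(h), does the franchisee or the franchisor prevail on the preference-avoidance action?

— Issue I —
At Stage I.1 the franchisee must meet the preponderance of the evidence (weight is at least 53): on (a) the weight is 53, which does reach 53, so (a) meets the standard.
  Stage I.1 is satisfied; the onus moves to the franchisor.
At Stage I.2 the franchisor must meet the preponderance of the evidence (weight is at least 53): on (b) the weight is 51, which does not reach 53, so (b) does not meet the standard; on (c) the weight is 50 (the franchisee's 56 is given no effect), which does not reach 53, so (c) does not meet the standard.
  Not every element is met, so the franchisor fails to carry Stage I.2.
So the franchisee prevails on this issue.
— Issue II —
Stage II.1 — burden on franchisee; standard: a substantially-more-likely showing (weight is at least 74).
    (d): 73 (franchisor's 27 disregarded) < 74 [not met]
  Not every element is met, so the franchisee fails to carry Stage II.1.
The analysis ends at Stage II.1; the franchisor prevails on this issue.
— Issue III —
Stage III.1 — burden on franchisee; standard: a more-likely-than-not showing (weight is at least 52).
    (h): 52 ≥ 52 [met]
    (i): 53 ≥ 52 [met]
  All elements met. The burden passes to the franchisor.
Stage III.2 — burden on franchisor; standard: a more-likely-than-not showing (weight is at least 52).
    (j): 54 ≥ 52 [met]
    (k): 51 < 52 [not met]
  Not every element is met, so the franchisor fails to carry Stage III.2.
The analysis ends at Stage III.2; the franchisee prevails on this issue.
Per-issue: Issue I → franchisee; Issue II → franchisor; Issue III → franchisee. The franchisee must prevail on a majority of issues; overall, the franchisee prevails.

franchisee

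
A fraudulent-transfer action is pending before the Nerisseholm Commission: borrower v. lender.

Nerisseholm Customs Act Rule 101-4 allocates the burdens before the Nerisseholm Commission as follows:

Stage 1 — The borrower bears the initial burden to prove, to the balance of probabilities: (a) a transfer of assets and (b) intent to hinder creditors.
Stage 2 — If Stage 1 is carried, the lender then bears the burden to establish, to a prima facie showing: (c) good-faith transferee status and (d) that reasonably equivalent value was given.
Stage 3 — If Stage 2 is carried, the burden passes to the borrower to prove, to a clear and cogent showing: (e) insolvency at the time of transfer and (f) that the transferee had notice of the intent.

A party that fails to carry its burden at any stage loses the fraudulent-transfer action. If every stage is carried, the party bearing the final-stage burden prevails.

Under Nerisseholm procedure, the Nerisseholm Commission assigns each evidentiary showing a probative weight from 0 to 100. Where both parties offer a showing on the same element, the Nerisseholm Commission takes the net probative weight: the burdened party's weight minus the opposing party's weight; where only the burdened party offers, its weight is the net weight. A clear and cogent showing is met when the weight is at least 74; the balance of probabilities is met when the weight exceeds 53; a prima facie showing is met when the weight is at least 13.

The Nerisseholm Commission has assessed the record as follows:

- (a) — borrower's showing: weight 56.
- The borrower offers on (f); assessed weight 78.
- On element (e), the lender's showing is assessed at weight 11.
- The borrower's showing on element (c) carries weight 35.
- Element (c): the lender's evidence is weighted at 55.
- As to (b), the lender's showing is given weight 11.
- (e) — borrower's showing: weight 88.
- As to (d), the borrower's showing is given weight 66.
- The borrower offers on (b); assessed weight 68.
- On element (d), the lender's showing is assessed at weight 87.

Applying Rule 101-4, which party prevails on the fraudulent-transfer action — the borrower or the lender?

Stage 1 (borrower, the balance of probabilities, weight exceeds 53): (a) 56 > 53 — meets; (b) net 68−11=57 > 53 — meets.
  All elements met. The burden passes to the lender.
Stage 2 (lender, a prima facie showing, weight is at least 13): (c) net 55−35=20 ≥ 13 — meets; (d) net 87−66=21 ≥ 13 — meets.
  Stage 2 carried; the burden shifts to the borrower.
Stage 3 (borrower, a clear and cogent showing, weight is at least 74): (e) net 88−11=77 ≥ 74 — meets; (f) 78 ≥ 74 — meets.
  The borrower carries the last stage.
All stages carried — the borrower prevails.

borrower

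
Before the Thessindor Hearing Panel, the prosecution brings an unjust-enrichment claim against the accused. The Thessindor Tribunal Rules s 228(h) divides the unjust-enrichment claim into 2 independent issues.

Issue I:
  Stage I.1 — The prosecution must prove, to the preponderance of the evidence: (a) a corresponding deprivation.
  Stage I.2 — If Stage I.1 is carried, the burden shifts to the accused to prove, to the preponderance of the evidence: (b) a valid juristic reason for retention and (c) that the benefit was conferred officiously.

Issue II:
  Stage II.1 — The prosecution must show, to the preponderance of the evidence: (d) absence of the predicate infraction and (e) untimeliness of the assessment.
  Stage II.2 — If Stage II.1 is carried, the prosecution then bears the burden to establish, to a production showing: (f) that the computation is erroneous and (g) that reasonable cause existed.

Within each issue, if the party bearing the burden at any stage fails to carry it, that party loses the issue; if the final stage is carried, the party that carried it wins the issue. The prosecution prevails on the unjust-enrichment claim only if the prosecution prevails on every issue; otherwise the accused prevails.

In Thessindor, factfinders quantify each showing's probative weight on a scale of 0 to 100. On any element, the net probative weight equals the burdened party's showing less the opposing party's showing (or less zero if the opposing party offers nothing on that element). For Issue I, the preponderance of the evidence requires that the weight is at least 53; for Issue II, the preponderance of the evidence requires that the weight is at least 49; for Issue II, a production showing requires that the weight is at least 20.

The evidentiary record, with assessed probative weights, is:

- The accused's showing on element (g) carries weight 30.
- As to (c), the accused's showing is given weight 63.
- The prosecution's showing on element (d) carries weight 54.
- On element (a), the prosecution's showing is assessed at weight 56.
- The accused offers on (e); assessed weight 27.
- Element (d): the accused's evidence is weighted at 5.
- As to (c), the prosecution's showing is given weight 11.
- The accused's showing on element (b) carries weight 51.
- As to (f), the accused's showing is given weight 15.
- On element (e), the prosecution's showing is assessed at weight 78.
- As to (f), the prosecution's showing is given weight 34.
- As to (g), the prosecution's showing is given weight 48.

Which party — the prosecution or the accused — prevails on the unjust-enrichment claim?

— Issue I —
Stage I.1 — burden on prosecution; standard: the preponderance of the evidence (weight is at least 53).
    (a): 56 ≥ 53 [met]
  All elements met. The burden passes to the accused.
Stage I.2 — burden on accused; standard: the preponderance of the evidence (weight is at least 53).
    (b): 51 < 53 [not met]
    (c): 63 − 11 = 52 < 53 [not met]
  Not every element is met, so the accused fails to carry Stage I.2.
So the prosecution prevails on this issue.
— Issue II —
Stage II.1 (prosecution, the preponderance of the evidence, weight is at least 49): (d) net 54−5=49 ≥ 49 — meets; (e) net 78−27=51 ≥ 49 — meets.
  All elements met. The prosecution retains the burden for Stage II.2.
Stage II.2 (prosecution, a production showing, weight is at least 20): (f) net 34−15=19 < 20 — fails; (g) net 48−30=18 < 20 — fails.
  The prosecution does not carry Stage II.2.
The accused prevails on this issue.
Per-issue: Issue I → prosecution; Issue II → accused. The prosecution must prevail on every issue; overall, the accused prevails.

accused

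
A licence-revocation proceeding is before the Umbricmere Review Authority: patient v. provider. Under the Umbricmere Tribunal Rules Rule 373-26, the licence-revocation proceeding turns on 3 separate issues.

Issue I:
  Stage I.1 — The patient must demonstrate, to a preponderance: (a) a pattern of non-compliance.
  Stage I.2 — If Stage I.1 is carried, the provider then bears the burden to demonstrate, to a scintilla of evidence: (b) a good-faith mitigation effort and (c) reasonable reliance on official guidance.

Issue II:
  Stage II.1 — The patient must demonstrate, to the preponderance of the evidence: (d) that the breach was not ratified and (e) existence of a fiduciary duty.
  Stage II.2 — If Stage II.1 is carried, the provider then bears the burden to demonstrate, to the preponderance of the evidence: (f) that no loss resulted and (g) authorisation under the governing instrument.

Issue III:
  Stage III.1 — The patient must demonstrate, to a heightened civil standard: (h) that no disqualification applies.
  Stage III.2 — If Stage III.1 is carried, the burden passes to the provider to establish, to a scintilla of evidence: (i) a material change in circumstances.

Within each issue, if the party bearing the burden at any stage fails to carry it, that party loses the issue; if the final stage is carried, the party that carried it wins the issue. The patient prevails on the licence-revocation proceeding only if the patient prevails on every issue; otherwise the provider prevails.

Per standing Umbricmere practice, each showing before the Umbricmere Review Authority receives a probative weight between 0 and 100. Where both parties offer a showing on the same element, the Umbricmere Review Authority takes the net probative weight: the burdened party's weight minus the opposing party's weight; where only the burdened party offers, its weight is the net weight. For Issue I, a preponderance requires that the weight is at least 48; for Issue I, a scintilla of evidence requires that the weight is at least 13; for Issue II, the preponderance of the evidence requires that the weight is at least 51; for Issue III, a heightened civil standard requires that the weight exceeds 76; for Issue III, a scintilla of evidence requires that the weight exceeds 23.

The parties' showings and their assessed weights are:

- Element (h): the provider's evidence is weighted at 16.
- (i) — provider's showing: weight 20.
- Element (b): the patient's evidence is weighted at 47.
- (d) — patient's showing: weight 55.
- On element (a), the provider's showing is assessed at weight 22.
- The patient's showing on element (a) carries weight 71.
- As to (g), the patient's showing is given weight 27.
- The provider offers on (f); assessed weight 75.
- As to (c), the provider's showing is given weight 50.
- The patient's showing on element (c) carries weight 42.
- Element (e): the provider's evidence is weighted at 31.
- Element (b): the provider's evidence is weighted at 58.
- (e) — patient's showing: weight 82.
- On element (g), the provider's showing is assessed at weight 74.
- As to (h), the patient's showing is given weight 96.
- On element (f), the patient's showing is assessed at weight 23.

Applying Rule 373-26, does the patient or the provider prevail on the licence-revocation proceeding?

— Issue I —
Stage I.1 — burden on patient; standard: a preponderance (weight is at least 48).
    (a): 71 − 22 = 49 ≥ 48 [met]
  Stage I.1 is satisfied; the onus moves to the provider.
Stage I.2 — burden on provider; standard: a scintilla of evidence (weight is at least 13).
    (b): 58 − 47 = 11 < 13 [not met]
    (c): 50 − 42 = 8 < 13 [not met]
  Stage I.2 not carried; the provider fails its burden.
So the patient prevails on this issue.
— Issue II —
Stage II.1 — burden on patient; standard: the preponderance of the evidence (weight is at least 51).
    (d): 55 ≥ 51 [met]
    (e): 82 − 31 = 51 ≥ 51 [met]
  Stage II.1 carried; the burden shifts to the provider.
Stage II.2 — burden on provider; standard: the preponderance of the evidence (weight is at least 51).
    (f): 75 − 23 = 52 ≥ 51 [met]
    (g): 74 − 27 = 47 < 51 [not met]
  Stage II.2 not carried; the provider fails its burden.
So the patient prevails on this issue.
— Issue III —
At Stage III.1 the patient must meet a heightened civil standard (weight exceeds 76): on (h) the weight is 96 less the opposing 16 gives net 80, > 76, so (h) meets the standard.
  The patient carries Stage III.1; the provider now bears the burden.
At Stage III.2 the provider must meet a scintilla of evidence (weight exceeds 23): on (i) the weight is 20, ≤ 23, so (i) does not meet the standard.
  Stage III.2 not carried; the provider fails its burden.
The analysis ends at Stage III.2; the patient prevails on this issue.
Per-issue: Issue I → patient; Issue II → patient; Issue III → patient. The patient must prevail on every issue; overall, the patient prevails.

patient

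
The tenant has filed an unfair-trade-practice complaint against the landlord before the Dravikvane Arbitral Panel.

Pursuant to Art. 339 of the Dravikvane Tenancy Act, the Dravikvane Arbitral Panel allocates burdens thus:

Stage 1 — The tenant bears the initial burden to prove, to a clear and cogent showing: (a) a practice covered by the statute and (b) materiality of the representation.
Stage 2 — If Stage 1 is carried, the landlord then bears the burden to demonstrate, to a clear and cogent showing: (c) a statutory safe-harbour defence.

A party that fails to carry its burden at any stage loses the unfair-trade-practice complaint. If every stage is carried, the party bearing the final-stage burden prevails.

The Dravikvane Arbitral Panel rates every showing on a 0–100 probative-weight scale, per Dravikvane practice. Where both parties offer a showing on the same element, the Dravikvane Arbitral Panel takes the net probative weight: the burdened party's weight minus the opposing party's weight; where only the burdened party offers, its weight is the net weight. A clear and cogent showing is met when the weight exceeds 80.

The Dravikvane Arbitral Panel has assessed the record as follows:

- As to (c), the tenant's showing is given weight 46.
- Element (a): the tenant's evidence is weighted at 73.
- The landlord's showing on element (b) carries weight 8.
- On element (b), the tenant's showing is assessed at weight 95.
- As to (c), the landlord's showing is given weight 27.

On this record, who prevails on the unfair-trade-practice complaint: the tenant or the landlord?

landlord

At Stage 1 the tenant must meet a clear and cogent showing (weight exceeds 80): on (a) the weight is 73, which does not exceed 80, so (a) does not meet the standard; on (b) the weight is 95 less the opposing 8 gives net 87, which does exceed 80, so (b) meets the standard.
  The tenant does not carry Stage 1.
The analysis ends at Stage 1; the landlord prevails.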